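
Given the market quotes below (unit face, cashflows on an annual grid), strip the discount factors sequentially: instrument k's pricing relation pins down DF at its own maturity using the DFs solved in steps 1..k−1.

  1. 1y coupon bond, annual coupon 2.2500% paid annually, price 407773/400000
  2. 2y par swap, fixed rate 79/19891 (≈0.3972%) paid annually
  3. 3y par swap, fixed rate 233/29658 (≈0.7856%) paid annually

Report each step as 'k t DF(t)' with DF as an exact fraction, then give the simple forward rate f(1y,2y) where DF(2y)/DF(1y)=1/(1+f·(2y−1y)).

step 1 [1y] bond c/1=9/400: DF=(407773/400000 − 9/400·(0))/(1+9/400) = 997/1000 ≈ 0.997000
step 2 [2y] swap r/1=79/19891: DF=(1 − 79/19891·(0.997000))/(1+79/19891) = 9921/10000 ≈ 0.992100
step 3 [3y] swap r/1=233/29658: DF=(1 − 233/29658·(0.997000+0.992100))/(1+233/29658) = 9767/10000 ≈ 0.976700

1 1 997/1000
2 2 9921/10000
3 3 9767/10000
f(1y,2y) = ((997/1000)/(9921/10000) − 1)/(1) = 49/9921 ≈ 0.4939%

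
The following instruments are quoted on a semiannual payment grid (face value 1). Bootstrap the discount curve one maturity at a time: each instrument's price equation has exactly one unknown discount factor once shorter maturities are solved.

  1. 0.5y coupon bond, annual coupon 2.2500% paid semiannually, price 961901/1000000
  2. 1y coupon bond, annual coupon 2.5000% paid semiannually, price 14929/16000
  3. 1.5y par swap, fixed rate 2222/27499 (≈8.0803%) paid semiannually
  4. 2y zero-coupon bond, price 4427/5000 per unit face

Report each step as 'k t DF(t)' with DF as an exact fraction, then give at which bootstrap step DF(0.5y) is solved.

1 1/2 1189/1250
2 1 4549/5000
3 3/2 8889/10000
4 2 4427/5000
DF(0.5y) is solved at step 1

step 1 [0.5y] bond c/2=9/800: DF=(961901/1000000 − 9/800·(0))/(1+9/800) = 1189/1250 ≈ 0.951200
step 2 [1y] bond c/2=1/80: DF=(14929/16000 − 1/80·(0.951200))/(1+1/80) = 4549/5000 ≈ 0.909800
step 3 [1.5y] swap r/2=1111/27499: DF=(1 − 1111/27499·(0.951200+0.909800))/(1+1111/27499) = 8889/10000 ≈ 0.888900
step 4 [2y] zero: DF = P = 4427/5000 ≈ 0.885400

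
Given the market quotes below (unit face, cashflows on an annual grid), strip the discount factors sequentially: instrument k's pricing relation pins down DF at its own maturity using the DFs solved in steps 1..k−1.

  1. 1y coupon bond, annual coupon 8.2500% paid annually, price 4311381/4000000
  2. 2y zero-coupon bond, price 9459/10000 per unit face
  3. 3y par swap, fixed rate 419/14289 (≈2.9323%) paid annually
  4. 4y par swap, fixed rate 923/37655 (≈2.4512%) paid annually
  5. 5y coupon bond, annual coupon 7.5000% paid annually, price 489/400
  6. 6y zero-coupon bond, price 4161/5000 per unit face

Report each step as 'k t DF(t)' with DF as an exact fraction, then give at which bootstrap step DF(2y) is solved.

step 1 [1y] bond c/1=33/400: DF=(4311381/4000000 − 33/400·(0))/(1+33/400) = 9957/10000 ≈ 0.995700
step 2 [2y] zero: DF = P = 9459/10000 ≈ 0.945900
step 3 [3y] swap r/1=419/14289: DF=(1 − 419/14289·(0.995700+0.945900))/(1+419/14289) = 4581/5000 ≈ 0.916200
step 4 [4y] swap r/1=923/37655: DF=(1 − 923/37655·(0.995700+0.945900+0.916200))/(1+923/37655) = 9077/10000 ≈ 0.907700
step 5 [5y] bond c/1=3/40: DF=(489/400 − 3/40·(0.995700+0.945900+0.916200+0.907700))/(1+3/40) = 1749/2000 ≈ 0.874500
step 6 [6y] zero: DF = P = 4161/5000 ≈ 0.832200

1 1 9957/10000
2 2 9459/10000
3 3 4581/5000
4 4 9077/10000
5 5 1749/2000
6 6 4161/5000
DF(2y) is solved at step 2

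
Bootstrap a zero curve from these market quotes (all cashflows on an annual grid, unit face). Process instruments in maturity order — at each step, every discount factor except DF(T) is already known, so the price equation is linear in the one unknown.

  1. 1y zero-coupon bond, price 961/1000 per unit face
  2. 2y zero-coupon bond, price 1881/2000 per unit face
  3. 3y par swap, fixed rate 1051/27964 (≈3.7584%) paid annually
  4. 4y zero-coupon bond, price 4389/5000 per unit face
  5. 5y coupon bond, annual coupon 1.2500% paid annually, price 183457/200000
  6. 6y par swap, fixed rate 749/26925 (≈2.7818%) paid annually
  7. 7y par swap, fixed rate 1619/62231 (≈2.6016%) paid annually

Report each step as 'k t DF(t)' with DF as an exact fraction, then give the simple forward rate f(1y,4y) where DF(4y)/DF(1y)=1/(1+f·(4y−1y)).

step 1 [1y] zero: DF = P = 961/1000 ≈ 0.961000
step 2 [2y] zero: DF = P = 1881/2000 ≈ 0.940500
step 3 [3y] swap r/1=1051/27964: DF=(1 − 1051/27964·(0.961000+0.940500))/(1+1051/27964) = 8949/10000 ≈ 0.894900
step 4 [4y] zero: DF = P = 4389/5000 ≈ 0.877800
step 5 [5y] bond c/1=1/80: DF=(183457/200000 − 1/80·(0.961000+0.940500+0.894900+0.877800))/(1+1/80) = 4303/5000 ≈ 0.860600
step 6 [6y] swap r/1=749/26925: DF=(1 − 749/26925·(0.961000+0.940500+0.894900+0.877800+0.860600))/(1+749/26925) = 4251/5000 ≈ 0.850200
step 7 [7y] swap r/1=1619/62231: DF=(1 − 1619/62231·(0.961000+0.940500+0.894900+0.877800+0.860600+0.850200))/(1+1619/62231) = 8381/10000 ≈ 0.838100

1 1 961/1000
2 2 1881/2000
3 3 8949/10000
4 4 4389/5000
5 5 4303/5000
6 6 4251/5000
7 7 8381/10000
f(1y,4y) = ((961/1000)/(4389/5000) − 1)/(3) = 416/13167 ≈ 3.1594%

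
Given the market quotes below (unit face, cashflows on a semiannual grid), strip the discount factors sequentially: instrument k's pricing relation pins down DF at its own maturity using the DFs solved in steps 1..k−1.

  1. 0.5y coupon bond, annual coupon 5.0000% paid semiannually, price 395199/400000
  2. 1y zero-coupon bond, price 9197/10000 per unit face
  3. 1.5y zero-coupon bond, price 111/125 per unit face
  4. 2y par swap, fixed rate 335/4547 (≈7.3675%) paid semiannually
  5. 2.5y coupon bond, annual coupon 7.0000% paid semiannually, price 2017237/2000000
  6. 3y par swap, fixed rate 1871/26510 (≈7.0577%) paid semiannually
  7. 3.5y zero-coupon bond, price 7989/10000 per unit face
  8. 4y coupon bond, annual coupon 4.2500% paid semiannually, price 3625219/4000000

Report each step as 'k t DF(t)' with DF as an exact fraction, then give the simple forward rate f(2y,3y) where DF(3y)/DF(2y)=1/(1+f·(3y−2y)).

1 1/2 9639/10000
2 1 9197/10000
3 3/2 111/125
4 2 433/500
5 5/2 1703/2000
6 3 8129/10000
7 7/2 7989/10000
8 4 1521/2000
f(2y,3y) = ((433/500)/(8129/10000) − 1)/(1) = 531/8129 ≈ 6.5322%

step 1 [0.5y] bond c/2=1/40: DF=(395199/400000 − 1/40·(0))/(1+1/40) = 9639/10000 ≈ 0.963900
step 2 [1y] zero: DF = P = 9197/10000 ≈ 0.919700
step 3 [1.5y] zero: DF = P = 111/125 ≈ 0.888000
step 4 [2y] swap r/2=335/9094: DF=(1 − 335/9094·(0.963900+0.919700+0.888000))/(1+335/9094) = 433/500 ≈ 0.866000
step 5 [2.5y] bond c/2=7/200: DF=(2017237/2000000 − 7/200·(0.963900+0.919700+0.888000+0.866000))/(1+7/200) = 1703/2000 ≈ 0.851500
step 6 [3y] swap r/2=1871/53020: DF=(1 − 1871/53020·(0.963900+0.919700+0.888000+0.866000+0.851500))/(1+1871/53020) = 8129/10000 ≈ 0.812900
step 7 [3.5y] zero: DF = P = 7989/10000 ≈ 0.798900
step 8 [4y] bond c/2=17/800: DF=(3625219/4000000 − 17/800·(0.963900+0.919700+0.888000+0.866000+0.851500+0.812900+0.798900))/(1+17/800) = 1521/2000 ≈ 0.760500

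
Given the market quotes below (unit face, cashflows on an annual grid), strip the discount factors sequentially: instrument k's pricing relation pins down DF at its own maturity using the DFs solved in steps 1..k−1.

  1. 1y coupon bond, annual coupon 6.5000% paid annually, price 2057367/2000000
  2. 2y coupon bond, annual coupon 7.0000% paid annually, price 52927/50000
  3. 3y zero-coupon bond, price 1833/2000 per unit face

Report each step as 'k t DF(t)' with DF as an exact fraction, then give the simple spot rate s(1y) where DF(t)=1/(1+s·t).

step 1 [1y] bond c/1=13/200: DF=(2057367/2000000 − 13/200·(0))/(1+13/200) = 9659/10000 ≈ 0.965900
step 2 [2y] bond c/1=7/100: DF=(52927/50000 − 7/100·(0.965900))/(1+7/100) = 9261/10000 ≈ 0.926100
step 3 [3y] zero: DF = P = 1833/2000 ≈ 0.916500

1 1 9659/10000
2 2 9261/10000
3 3 1833/2000
s(1y) = (1/(9659/10000) − 1)/(1) = 341/9659 ≈ 3.5304%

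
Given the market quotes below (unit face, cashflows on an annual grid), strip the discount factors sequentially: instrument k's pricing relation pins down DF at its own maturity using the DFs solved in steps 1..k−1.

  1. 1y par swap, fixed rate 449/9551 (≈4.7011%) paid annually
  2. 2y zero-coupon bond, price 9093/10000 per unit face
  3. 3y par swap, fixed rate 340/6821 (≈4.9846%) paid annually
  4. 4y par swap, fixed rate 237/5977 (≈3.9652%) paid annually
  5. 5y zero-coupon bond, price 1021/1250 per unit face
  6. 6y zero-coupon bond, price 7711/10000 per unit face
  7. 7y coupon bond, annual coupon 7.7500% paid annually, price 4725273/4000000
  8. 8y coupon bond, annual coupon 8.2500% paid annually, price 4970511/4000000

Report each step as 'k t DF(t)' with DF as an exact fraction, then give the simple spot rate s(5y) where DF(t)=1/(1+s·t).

step 1 [1y] swap r/1=449/9551: DF=(1 − 449/9551·(0))/(1+449/9551) = 9551/10000 ≈ 0.955100
step 2 [2y] zero: DF = P = 9093/10000 ≈ 0.909300
step 3 [3y] swap r/1=340/6821: DF=(1 − 340/6821·(0.955100+0.909300))/(1+340/6821) = 108/125 ≈ 0.864000
step 4 [4y] swap r/1=237/5977: DF=(1 − 237/5977·(0.955100+0.909300+0.864000))/(1+237/5977) = 4289/5000 ≈ 0.857800
step 5 [5y] zero: DF = P = 1021/1250 ≈ 0.816800
step 6 [6y] zero: DF = P = 7711/10000 ≈ 0.771100
step 7 [7y] bond c/1=31/400: DF=(4725273/4000000 − 31/400·(0.955100+0.909300+0.864000+0.857800+0.816800+0.771100))/(1+31/400) = 3621/5000 ≈ 0.724200
step 8 [8y] bond c/1=33/400: DF=(4970511/4000000 − 33/400·(0.955100+0.909300+0.864000+0.857800+0.816800+0.771100+0.724200))/(1+33/400) = 873/1250 ≈ 0.698400

1 1 9551/10000
2 2 9093/10000
3 3 108/125
4 4 4289/5000
5 5 1021/1250
6 6 7711/10000
7 7 3621/5000
8 8 873/1250
s(5y) = (1/(1021/1250) − 1)/(5) = 229/5105 ≈ 4.4858%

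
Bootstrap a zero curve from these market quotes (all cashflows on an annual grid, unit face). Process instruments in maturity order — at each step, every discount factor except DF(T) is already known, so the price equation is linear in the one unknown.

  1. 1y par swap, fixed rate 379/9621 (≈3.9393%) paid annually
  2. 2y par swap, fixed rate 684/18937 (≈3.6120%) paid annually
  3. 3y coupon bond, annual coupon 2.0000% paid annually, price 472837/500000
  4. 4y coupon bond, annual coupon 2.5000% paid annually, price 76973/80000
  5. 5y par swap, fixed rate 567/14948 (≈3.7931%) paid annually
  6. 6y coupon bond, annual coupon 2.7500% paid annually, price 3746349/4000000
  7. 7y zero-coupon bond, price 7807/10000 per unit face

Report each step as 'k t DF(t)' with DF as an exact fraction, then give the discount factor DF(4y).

1 1 9621/10000
2 2 2329/2500
3 3 89/100
4 4 2177/2500
5 5 8299/10000
6 6 1583/2000
7 7 7807/10000
DF(4y) = 2177/2500 ≈ 0.870800

step 1 [1y] swap r/1=379/9621: DF=(1 − 379/9621·(0))/(1+379/9621) = 9621/10000 ≈ 0.962100
step 2 [2y] swap r/1=684/18937: DF=(1 − 684/18937·(0.962100))/(1+684/18937) = 2329/2500 ≈ 0.931600
step 3 [3y] bond c/1=1/50: DF=(472837/500000 − 1/50·(0.962100+0.931600))/(1+1/50) = 89/100 ≈ 0.890000
step 4 [4y] bond c/1=1/40: DF=(76973/80000 − 1/40·(0.962100+0.931600+0.890000))/(1+1/40) = 2177/2500 ≈ 0.870800
step 5 [5y] swap r/1=567/14948: DF=(1 − 567/14948·(0.962100+0.931600+0.890000+0.870800))/(1+567/14948) = 8299/10000 ≈ 0.829900
step 6 [6y] bond c/1=11/400: DF=(3746349/4000000 − 11/400·(0.962100+0.931600+0.890000+0.870800+0.829900))/(1+11/400) = 1583/2000 ≈ 0.791500
step 7 [7y] zero: DF = P = 7807/10000 ≈ 0.780700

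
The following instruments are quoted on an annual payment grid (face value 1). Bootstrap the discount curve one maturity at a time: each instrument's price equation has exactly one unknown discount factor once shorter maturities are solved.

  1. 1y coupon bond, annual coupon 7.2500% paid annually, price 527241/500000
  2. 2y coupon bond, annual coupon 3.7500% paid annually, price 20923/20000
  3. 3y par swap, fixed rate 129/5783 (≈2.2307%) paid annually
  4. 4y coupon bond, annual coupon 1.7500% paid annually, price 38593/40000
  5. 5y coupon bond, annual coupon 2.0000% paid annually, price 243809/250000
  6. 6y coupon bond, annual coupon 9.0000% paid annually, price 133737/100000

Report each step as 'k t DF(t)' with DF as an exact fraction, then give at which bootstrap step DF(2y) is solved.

step 1 [1y] bond c/1=29/400: DF=(527241/500000 − 29/400·(0))/(1+29/400) = 1229/1250 ≈ 0.983200
step 2 [2y] bond c/1=3/80: DF=(20923/20000 − 3/80·(0.983200))/(1+3/80) = 608/625 ≈ 0.972800
step 3 [3y] swap r/1=129/5783: DF=(1 − 129/5783·(0.983200+0.972800))/(1+129/5783) = 1871/2000 ≈ 0.935500
step 4 [4y] bond c/1=7/400: DF=(38593/40000 − 7/400·(0.983200+0.972800+0.935500))/(1+7/400) = 1797/2000 ≈ 0.898500
step 5 [5y] bond c/1=1/50: DF=(243809/250000 − 1/50·(0.983200+0.972800+0.935500+0.898500))/(1+1/50) = 4409/5000 ≈ 0.881800
step 6 [6y] bond c/1=9/100: DF=(133737/100000 − 9/100·(0.983200+0.972800+0.935500+0.898500+0.881800))/(1+9/100) = 2103/2500 ≈ 0.841200

1 1 1229/1250
2 2 608/625
3 3 1871/2000
4 4 1797/2000
5 5 4409/5000
6 6 2103/2500
DF(2y) is solved at step 2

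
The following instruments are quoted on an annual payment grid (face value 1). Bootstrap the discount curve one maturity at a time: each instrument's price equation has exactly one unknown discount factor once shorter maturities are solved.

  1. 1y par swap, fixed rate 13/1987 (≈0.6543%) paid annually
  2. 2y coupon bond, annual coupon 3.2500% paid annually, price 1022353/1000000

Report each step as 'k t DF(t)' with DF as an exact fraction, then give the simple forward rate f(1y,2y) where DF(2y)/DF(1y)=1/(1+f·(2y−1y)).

1 1 1987/2000
2 2 9589/10000
f(1y,2y) = ((1987/2000)/(9589/10000) − 1)/(1) = 346/9589 ≈ 3.6083%

step 1 [1y] swap r/1=13/1987: DF=(1 − 13/1987·(0))/(1+13/1987) = 1987/2000 ≈ 0.993500
step 2 [2y] bond c/1=13/400: DF=(1022353/1000000 − 13/400·(0.993500))/(1+13/400) = 9589/10000 ≈ 0.958900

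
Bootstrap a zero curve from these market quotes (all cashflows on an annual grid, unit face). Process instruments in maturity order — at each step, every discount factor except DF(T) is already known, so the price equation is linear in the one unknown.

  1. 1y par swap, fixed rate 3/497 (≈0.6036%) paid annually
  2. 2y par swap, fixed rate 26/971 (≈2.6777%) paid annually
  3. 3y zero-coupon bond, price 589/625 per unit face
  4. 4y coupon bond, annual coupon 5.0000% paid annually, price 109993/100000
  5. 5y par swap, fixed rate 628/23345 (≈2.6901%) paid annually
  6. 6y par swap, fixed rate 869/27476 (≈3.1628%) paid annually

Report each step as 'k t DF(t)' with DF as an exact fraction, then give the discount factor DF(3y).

step 1 [1y] swap r/1=3/497: DF=(1 − 3/497·(0))/(1+3/497) = 497/500 ≈ 0.994000
step 2 [2y] swap r/1=26/971: DF=(1 − 26/971·(0.994000))/(1+26/971) = 237/250 ≈ 0.948000
step 3 [3y] zero: DF = P = 589/625 ≈ 0.942400
step 4 [4y] bond c/1=1/20: DF=(109993/100000 − 1/20·(0.994000+0.948000+0.942400))/(1+1/20) = 4551/5000 ≈ 0.910200
step 5 [5y] swap r/1=628/23345: DF=(1 − 628/23345·(0.994000+0.948000+0.942400+0.910200))/(1+628/23345) = 1093/1250 ≈ 0.874400
step 6 [6y] swap r/1=869/27476: DF=(1 − 869/27476·(0.994000+0.948000+0.942400+0.910200+0.874400))/(1+869/27476) = 4131/5000 ≈ 0.826200

1 1 497/500
2 2 237/250
3 3 589/625
4 4 4551/5000
5 5 1093/1250
6 6 4131/5000
DF(3y) = 589/625 ≈ 0.942400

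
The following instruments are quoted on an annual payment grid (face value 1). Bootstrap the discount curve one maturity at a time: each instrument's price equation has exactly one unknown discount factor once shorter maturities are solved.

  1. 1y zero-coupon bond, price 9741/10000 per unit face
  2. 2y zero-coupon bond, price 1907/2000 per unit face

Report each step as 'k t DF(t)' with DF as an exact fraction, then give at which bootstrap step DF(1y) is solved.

step 1 [1y] zero: DF = P = 9741/10000 ≈ 0.974100
step 2 [2y] zero: DF = P = 1907/2000 ≈ 0.953500

1 1 9741/10000
2 2 1907/2000
DF(1y) is solved at step 1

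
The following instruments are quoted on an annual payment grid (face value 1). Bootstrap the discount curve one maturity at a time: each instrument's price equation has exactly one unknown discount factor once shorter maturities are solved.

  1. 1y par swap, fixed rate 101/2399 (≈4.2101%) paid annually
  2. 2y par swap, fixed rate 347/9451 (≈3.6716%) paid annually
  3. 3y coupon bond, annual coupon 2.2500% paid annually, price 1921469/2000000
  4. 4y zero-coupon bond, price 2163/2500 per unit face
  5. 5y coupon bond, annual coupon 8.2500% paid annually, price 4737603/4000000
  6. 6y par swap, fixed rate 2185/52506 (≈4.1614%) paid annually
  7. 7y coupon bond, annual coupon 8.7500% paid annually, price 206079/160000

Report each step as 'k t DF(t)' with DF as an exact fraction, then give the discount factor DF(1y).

step 1 [1y] swap r/1=101/2399: DF=(1 − 101/2399·(0))/(1+101/2399) = 2399/2500 ≈ 0.959600
step 2 [2y] swap r/1=347/9451: DF=(1 − 347/9451·(0.959600))/(1+347/9451) = 4653/5000 ≈ 0.930600
step 3 [3y] bond c/1=9/400: DF=(1921469/2000000 − 9/400·(0.959600+0.930600))/(1+9/400) = 449/500 ≈ 0.898000
step 4 [4y] zero: DF = P = 2163/2500 ≈ 0.865200
step 5 [5y] bond c/1=33/400: DF=(4737603/4000000 − 33/400·(0.959600+0.930600+0.898000+0.865200))/(1+33/400) = 8157/10000 ≈ 0.815700
step 6 [6y] swap r/1=2185/52506: DF=(1 − 2185/52506·(0.959600+0.930600+0.898000+0.865200+0.815700))/(1+2185/52506) = 1563/2000 ≈ 0.781500
step 7 [7y] bond c/1=7/80: DF=(206079/160000 − 7/80·(0.959600+0.930600+0.898000+0.865200+0.815700+0.781500))/(1+7/80) = 7619/10000 ≈ 0.761900

1 1 2399/2500
2 2 4653/5000
3 3 449/500
4 4 2163/2500
5 5 8157/10000
6 6 1563/2000
7 7 7619/10000
DF(1y) = 2399/2500 ≈ 0.959600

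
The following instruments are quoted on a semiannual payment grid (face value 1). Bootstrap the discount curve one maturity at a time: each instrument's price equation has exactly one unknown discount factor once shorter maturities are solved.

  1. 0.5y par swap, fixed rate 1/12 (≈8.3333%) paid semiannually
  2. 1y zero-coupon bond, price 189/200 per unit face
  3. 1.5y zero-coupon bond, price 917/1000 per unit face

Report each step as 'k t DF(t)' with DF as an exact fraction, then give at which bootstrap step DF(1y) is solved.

step 1 [0.5y] swap r/2=1/24: DF=(1 − 1/24·(0))/(1+1/24) = 24/25 ≈ 0.960000
step 2 [1y] zero: DF = P = 189/200 ≈ 0.945000
step 3 [1.5y] zero: DF = P = 917/1000 ≈ 0.917000

1 1/2 24/25
2 1 189/200
3 3/2 917/1000
DF(1y) is solved at step 2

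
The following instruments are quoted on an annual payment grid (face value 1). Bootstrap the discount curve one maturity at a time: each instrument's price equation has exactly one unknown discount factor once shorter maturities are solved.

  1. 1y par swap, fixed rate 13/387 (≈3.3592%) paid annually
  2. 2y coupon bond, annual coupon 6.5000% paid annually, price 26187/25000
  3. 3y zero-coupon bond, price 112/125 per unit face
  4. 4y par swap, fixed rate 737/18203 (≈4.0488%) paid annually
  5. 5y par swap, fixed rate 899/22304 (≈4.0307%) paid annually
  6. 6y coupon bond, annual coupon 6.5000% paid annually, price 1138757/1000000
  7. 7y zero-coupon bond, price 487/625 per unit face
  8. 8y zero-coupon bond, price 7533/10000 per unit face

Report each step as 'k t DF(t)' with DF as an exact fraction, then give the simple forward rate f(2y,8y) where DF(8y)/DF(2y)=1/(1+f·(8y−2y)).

step 1 [1y] swap r/1=13/387: DF=(1 − 13/387·(0))/(1+13/387) = 387/400 ≈ 0.967500
step 2 [2y] bond c/1=13/200: DF=(26187/25000 − 13/200·(0.967500))/(1+13/200) = 1849/2000 ≈ 0.924500
step 3 [3y] zero: DF = P = 112/125 ≈ 0.896000
step 4 [4y] swap r/1=737/18203: DF=(1 − 737/18203·(0.967500+0.924500+0.896000))/(1+737/18203) = 4263/5000 ≈ 0.852600
step 5 [5y] swap r/1=899/22304: DF=(1 − 899/22304·(0.967500+0.924500+0.896000+0.852600))/(1+899/22304) = 4101/5000 ≈ 0.820200
step 6 [6y] bond c/1=13/200: DF=(1138757/1000000 − 13/200·(0.967500+0.924500+0.896000+0.852600+0.820200))/(1+13/200) = 797/1000 ≈ 0.797000
step 7 [7y] zero: DF = P = 487/625 ≈ 0.779200
step 8 [8y] zero: DF = P = 7533/10000 ≈ 0.753300

1 1 387/400
2 2 1849/2000
3 3 112/125
4 4 4263/5000
5 5 4101/5000
6 6 797/1000
7 7 487/625
8 8 7533/10000
f(2y,8y) = ((1849/2000)/(7533/10000) − 1)/(6) = 856/22599 ≈ 3.7878%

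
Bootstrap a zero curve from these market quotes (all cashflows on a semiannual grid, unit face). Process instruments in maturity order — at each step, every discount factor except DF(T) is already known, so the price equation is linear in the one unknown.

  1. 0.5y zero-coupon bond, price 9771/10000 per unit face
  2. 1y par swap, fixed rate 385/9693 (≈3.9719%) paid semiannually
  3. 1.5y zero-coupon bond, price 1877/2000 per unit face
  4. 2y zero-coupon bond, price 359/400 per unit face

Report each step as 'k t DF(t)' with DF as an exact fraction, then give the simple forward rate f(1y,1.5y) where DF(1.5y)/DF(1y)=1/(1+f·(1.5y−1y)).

1 1/2 9771/10000
2 1 1923/2000
3 3/2 1877/2000
4 2 359/400
f(1y,1.5y) = ((1923/2000)/(1877/2000) − 1)/(1/2) = 92/1877 ≈ 4.9014%

step 1 [0.5y] zero: DF = P = 9771/10000 ≈ 0.977100
step 2 [1y] swap r/2=385/19386: DF=(1 − 385/19386·(0.977100))/(1+385/19386) = 1923/2000 ≈ 0.961500
step 3 [1.5y] zero: DF = P = 1877/2000 ≈ 0.938500
step 4 [2y] zero: DF = P = 359/400 ≈ 0.897500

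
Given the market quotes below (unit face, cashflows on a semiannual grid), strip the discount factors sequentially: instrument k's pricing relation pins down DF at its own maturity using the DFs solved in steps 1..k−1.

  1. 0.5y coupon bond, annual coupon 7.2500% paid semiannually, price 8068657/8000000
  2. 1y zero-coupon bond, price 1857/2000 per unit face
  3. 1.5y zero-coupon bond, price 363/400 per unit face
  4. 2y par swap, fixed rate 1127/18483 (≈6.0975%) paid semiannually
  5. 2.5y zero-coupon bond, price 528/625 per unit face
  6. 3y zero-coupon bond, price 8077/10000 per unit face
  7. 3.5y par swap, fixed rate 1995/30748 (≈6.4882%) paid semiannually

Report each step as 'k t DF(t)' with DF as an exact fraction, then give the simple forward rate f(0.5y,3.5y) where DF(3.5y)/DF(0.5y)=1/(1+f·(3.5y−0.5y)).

step 1 [0.5y] bond c/2=29/800: DF=(8068657/8000000 − 29/800·(0))/(1+29/800) = 9733/10000 ≈ 0.973300
step 2 [1y] zero: DF = P = 1857/2000 ≈ 0.928500
step 3 [1.5y] zero: DF = P = 363/400 ≈ 0.907500
step 4 [2y] swap r/2=1127/36966: DF=(1 − 1127/36966·(0.973300+0.928500+0.907500))/(1+1127/36966) = 8873/10000 ≈ 0.887300
step 5 [2.5y] zero: DF = P = 528/625 ≈ 0.844800
step 6 [3y] zero: DF = P = 8077/10000 ≈ 0.807700
step 7 [3.5y] swap r/2=1995/61496: DF=(1 − 1995/61496·(0.973300+0.928500+0.907500+0.887300+0.844800+0.807700))/(1+1995/61496) = 1601/2000 ≈ 0.800500

1 1/2 9733/10000
2 1 1857/2000
3 3/2 363/400
4 2 8873/10000
5 5/2 528/625
6 3 8077/10000
7 7/2 1601/2000
f(0.5y,3.5y) = ((9733/10000)/(1601/2000) − 1)/(3) = 576/8005 ≈ 7.1955%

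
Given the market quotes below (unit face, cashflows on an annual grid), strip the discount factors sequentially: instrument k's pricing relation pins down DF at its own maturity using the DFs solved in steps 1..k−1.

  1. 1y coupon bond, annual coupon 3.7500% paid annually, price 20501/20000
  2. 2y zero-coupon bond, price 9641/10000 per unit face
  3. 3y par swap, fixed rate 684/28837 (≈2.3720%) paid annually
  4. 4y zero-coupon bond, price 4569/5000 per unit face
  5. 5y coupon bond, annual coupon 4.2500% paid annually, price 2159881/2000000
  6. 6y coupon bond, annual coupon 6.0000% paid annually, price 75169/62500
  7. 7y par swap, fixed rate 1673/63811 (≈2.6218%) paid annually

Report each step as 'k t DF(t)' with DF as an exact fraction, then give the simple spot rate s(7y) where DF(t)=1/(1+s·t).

1 1 247/250
2 2 9641/10000
3 3 2329/2500
4 4 4569/5000
5 5 8811/10000
6 6 4349/5000
7 7 8327/10000
s(7y) = (1/(8327/10000) − 1)/(7) = 239/8327 ≈ 2.8702%

step 1 [1y] bond c/1=3/80: DF=(20501/20000 − 3/80·(0))/(1+3/80) = 247/250 ≈ 0.988000
step 2 [2y] zero: DF = P = 9641/10000 ≈ 0.964100
step 3 [3y] swap r/1=684/28837: DF=(1 − 684/28837·(0.988000+0.964100))/(1+684/28837) = 2329/2500 ≈ 0.931600
step 4 [4y] zero: DF = P = 4569/5000 ≈ 0.913800
step 5 [5y] bond c/1=17/400: DF=(2159881/2000000 − 17/400·(0.988000+0.964100+0.931600+0.913800))/(1+17/400) = 8811/10000 ≈ 0.881100
step 6 [6y] bond c/1=3/50: DF=(75169/62500 − 3/50·(0.988000+0.964100+0.931600+0.913800+0.881100))/(1+3/50) = 4349/5000 ≈ 0.869800
step 7 [7y] swap r/1=1673/63811: DF=(1 − 1673/63811·(0.988000+0.964100+0.931600+0.913800+0.881100+0.869800))/(1+1673/63811) = 8327/10000 ≈ 0.832700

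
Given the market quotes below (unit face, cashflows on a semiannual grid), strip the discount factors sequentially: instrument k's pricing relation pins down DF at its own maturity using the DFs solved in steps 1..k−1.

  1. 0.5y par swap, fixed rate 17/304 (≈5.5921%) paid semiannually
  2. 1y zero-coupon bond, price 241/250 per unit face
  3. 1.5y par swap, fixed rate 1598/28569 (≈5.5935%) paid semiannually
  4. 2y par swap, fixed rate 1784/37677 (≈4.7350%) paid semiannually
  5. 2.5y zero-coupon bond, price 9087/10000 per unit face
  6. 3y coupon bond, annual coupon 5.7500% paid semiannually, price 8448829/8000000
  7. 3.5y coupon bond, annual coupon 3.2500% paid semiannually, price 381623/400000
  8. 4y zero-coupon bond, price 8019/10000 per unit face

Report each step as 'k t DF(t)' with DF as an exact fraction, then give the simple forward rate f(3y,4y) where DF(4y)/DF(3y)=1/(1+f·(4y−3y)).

step 1 [0.5y] swap r/2=17/608: DF=(1 − 17/608·(0))/(1+17/608) = 608/625 ≈ 0.972800
step 2 [1y] zero: DF = P = 241/250 ≈ 0.964000
step 3 [1.5y] swap r/2=799/28569: DF=(1 − 799/28569·(0.972800+0.964000))/(1+799/28569) = 9201/10000 ≈ 0.920100
step 4 [2y] swap r/2=892/37677: DF=(1 − 892/37677·(0.972800+0.964000+0.920100))/(1+892/37677) = 2277/2500 ≈ 0.910800
step 5 [2.5y] zero: DF = P = 9087/10000 ≈ 0.908700
step 6 [3y] bond c/2=23/800: DF=(8448829/8000000 − 23/800·(0.972800+0.964000+0.920100+0.910800+0.908700))/(1+23/800) = 8959/10000 ≈ 0.895900
step 7 [3.5y] bond c/2=13/800: DF=(381623/400000 − 13/800·(0.972800+0.964000+0.920100+0.910800+0.908700+0.895900))/(1+13/800) = 8497/10000 ≈ 0.849700
step 8 [4y] zero: DF = P = 8019/10000 ≈ 0.801900

1 1/2 608/625
2 1 241/250
3 3/2 9201/10000
4 2 2277/2500
5 5/2 9087/10000
6 3 8959/10000
7 7/2 8497/10000
8 4 8019/10000
f(3y,4y) = ((8959/10000)/(8019/10000) − 1)/(1) = 940/8019 ≈ 11.7222%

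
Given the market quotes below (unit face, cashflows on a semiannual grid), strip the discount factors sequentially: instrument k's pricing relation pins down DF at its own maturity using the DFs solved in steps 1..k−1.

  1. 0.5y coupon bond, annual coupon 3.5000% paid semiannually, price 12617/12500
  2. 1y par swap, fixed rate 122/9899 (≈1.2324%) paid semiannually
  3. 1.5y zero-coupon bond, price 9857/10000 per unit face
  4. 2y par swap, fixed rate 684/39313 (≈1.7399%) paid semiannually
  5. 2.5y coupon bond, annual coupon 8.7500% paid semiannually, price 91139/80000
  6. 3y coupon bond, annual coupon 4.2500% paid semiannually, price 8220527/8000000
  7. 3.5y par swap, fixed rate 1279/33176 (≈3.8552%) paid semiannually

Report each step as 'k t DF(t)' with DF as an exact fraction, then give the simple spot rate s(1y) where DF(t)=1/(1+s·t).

1 1/2 124/125
2 1 4939/5000
3 3/2 9857/10000
4 2 4829/5000
5 5/2 9267/10000
6 3 9051/10000
7 7/2 8721/10000
s(1y) = (1/(4939/5000) − 1)/(1) = 61/4939 ≈ 1.2351%

step 1 [0.5y] bond c/2=7/400: DF=(12617/12500 − 7/400·(0))/(1+7/400) = 124/125 ≈ 0.992000
step 2 [1y] swap r/2=61/9899: DF=(1 − 61/9899·(0.992000))/(1+61/9899) = 4939/5000 ≈ 0.987800
step 3 [1.5y] zero: DF = P = 9857/10000 ≈ 0.985700
step 4 [2y] swap r/2=342/39313: DF=(1 − 342/39313·(0.992000+0.987800+0.985700))/(1+342/39313) = 4829/5000 ≈ 0.965800
step 5 [2.5y] bond c/2=7/160: DF=(91139/80000 − 7/160·(0.992000+0.987800+0.985700+0.965800))/(1+7/160) = 9267/10000 ≈ 0.926700
step 6 [3y] bond c/2=17/800: DF=(8220527/8000000 − 17/800·(0.992000+0.987800+0.985700+0.965800+0.926700))/(1+17/800) = 9051/10000 ≈ 0.905100
step 7 [3.5y] swap r/2=1279/66352: DF=(1 − 1279/66352·(0.992000+0.987800+0.985700+0.965800+0.926700+0.905100))/(1+1279/66352) = 8721/10000 ≈ 0.872100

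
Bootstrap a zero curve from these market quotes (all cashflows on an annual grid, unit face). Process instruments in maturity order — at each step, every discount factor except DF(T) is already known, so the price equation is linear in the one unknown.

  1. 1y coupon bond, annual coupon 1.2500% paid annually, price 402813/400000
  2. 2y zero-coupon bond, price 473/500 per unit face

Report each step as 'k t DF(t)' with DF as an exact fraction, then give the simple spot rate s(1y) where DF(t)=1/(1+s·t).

step 1 [1y] bond c/1=1/80: DF=(402813/400000 − 1/80·(0))/(1+1/80) = 4973/5000 ≈ 0.994600
step 2 [2y] zero: DF = P = 473/500 ≈ 0.946000

1 1 4973/5000
2 2 473/500
s(1y) = (1/(4973/5000) − 1)/(1) = 27/4973 ≈ 0.5429%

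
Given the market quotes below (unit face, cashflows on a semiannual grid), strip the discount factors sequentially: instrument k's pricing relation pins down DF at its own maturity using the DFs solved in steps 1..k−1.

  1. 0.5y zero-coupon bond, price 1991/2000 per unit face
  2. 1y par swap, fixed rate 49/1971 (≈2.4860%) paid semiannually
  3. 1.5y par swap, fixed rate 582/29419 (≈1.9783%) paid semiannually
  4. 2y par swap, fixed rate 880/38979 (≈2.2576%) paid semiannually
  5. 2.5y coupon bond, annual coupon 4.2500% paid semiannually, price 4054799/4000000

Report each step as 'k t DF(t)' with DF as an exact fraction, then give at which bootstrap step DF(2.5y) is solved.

1 1/2 1991/2000
2 1 1951/2000
3 3/2 9709/10000
4 2 239/250
5 5/2 1823/2000
DF(2.5y) is solved at step 5

step 1 [0.5y] zero: DF = P = 1991/2000 ≈ 0.995500
step 2 [1y] swap r/2=49/3942: DF=(1 − 49/3942·(0.995500))/(1+49/3942) = 1951/2000 ≈ 0.975500
step 3 [1.5y] swap r/2=291/29419: DF=(1 − 291/29419·(0.995500+0.975500))/(1+291/29419) = 9709/10000 ≈ 0.970900
step 4 [2y] swap r/2=440/38979: DF=(1 − 440/38979·(0.995500+0.975500+0.970900))/(1+440/38979) = 239/250 ≈ 0.956000
step 5 [2.5y] bond c/2=17/800: DF=(4054799/4000000 − 17/800·(0.995500+0.975500+0.970900+0.956000))/(1+17/800) = 1823/2000 ≈ 0.911500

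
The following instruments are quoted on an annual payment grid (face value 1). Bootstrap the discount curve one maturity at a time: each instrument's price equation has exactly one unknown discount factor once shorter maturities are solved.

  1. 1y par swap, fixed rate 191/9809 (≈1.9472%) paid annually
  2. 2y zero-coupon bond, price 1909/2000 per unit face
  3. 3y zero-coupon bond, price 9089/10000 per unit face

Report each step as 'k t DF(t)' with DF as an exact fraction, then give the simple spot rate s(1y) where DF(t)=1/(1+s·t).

step 1 [1y] swap r/1=191/9809: DF=(1 − 191/9809·(0))/(1+191/9809) = 9809/10000 ≈ 0.980900
step 2 [2y] zero: DF = P = 1909/2000 ≈ 0.954500
step 3 [3y] zero: DF = P = 9089/10000 ≈ 0.908900

1 1 9809/10000
2 2 1909/2000
3 3 9089/10000
s(1y) = (1/(9809/10000) − 1)/(1) = 191/9809 ≈ 1.9472%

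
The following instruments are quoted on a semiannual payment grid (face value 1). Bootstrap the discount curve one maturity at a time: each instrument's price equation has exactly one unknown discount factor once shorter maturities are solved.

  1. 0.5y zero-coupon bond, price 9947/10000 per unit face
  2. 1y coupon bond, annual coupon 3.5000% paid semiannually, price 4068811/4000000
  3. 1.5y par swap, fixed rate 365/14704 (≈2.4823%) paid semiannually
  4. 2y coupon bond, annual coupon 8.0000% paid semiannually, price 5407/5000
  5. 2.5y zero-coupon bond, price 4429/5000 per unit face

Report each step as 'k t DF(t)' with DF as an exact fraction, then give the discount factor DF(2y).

step 1 [0.5y] zero: DF = P = 9947/10000 ≈ 0.994700
step 2 [1y] bond c/2=7/400: DF=(4068811/4000000 − 7/400·(0.994700))/(1+7/400) = 4913/5000 ≈ 0.982600
step 3 [1.5y] swap r/2=365/29408: DF=(1 − 365/29408·(0.994700+0.982600))/(1+365/29408) = 1927/2000 ≈ 0.963500
step 4 [2y] bond c/2=1/25: DF=(5407/5000 − 1/25·(0.994700+0.982600+0.963500))/(1+1/25) = 9267/10000 ≈ 0.926700
step 5 [2.5y] zero: DF = P = 4429/5000 ≈ 0.885800

1 1/2 9947/10000
2 1 4913/5000
3 3/2 1927/2000
4 2 9267/10000
5 5/2 4429/5000
DF(2y) = 9267/10000 ≈ 0.926700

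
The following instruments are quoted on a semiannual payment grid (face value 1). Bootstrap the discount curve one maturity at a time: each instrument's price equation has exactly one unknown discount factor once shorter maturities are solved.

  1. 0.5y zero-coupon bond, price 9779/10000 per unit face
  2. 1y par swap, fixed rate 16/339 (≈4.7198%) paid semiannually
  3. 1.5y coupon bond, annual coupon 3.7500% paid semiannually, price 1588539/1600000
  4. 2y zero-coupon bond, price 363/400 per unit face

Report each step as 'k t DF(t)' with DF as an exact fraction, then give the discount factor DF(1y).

1 1/2 9779/10000
2 1 1193/1250
3 3/2 939/1000
4 2 363/400
DF(1y) = 1193/1250 ≈ 0.954400

step 1 [0.5y] zero: DF = P = 9779/10000 ≈ 0.977900
step 2 [1y] swap r/2=8/339: DF=(1 − 8/339·(0.977900))/(1+8/339) = 1193/1250 ≈ 0.954400
step 3 [1.5y] bond c/2=3/160: DF=(1588539/1600000 − 3/160·(0.977900+0.954400))/(1+3/160) = 939/1000 ≈ 0.939000
step 4 [2y] zero: DF = P = 363/400 ≈ 0.907500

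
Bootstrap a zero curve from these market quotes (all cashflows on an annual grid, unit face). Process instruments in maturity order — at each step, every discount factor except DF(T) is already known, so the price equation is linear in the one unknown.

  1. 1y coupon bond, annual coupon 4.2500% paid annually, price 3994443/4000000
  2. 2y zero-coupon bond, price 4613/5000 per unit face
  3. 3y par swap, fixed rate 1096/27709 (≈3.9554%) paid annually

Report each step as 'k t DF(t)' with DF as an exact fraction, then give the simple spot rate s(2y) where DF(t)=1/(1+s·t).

step 1 [1y] bond c/1=17/400: DF=(3994443/4000000 − 17/400·(0))/(1+17/400) = 9579/10000 ≈ 0.957900
step 2 [2y] zero: DF = P = 4613/5000 ≈ 0.922600
step 3 [3y] swap r/1=1096/27709: DF=(1 − 1096/27709·(0.957900+0.922600))/(1+1096/27709) = 1113/1250 ≈ 0.890400

1 1 9579/10000
2 2 4613/5000
3 3 1113/1250
s(2y) = (1/(4613/5000) − 1)/(2) = 387/9226 ≈ 4.1947%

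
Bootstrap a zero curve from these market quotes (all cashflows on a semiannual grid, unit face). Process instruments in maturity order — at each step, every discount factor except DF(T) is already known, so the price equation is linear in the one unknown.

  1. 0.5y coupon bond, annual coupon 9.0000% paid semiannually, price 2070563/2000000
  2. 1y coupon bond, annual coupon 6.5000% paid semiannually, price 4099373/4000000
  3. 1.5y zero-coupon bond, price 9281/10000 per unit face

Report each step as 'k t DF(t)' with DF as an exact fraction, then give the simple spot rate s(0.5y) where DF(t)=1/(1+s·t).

1 1/2 9907/10000
2 1 4807/5000
3 3/2 9281/10000
s(0.5y) = (1/(9907/10000) − 1)/(1/2) = 186/9907 ≈ 1.8775%

step 1 [0.5y] bond c/2=9/200: DF=(2070563/2000000 − 9/200·(0))/(1+9/200) = 9907/10000 ≈ 0.990700
step 2 [1y] bond c/2=13/400: DF=(4099373/4000000 − 13/400·(0.990700))/(1+13/400) = 4807/5000 ≈ 0.961400
step 3 [1.5y] zero: DF = P = 9281/10000 ≈ 0.928100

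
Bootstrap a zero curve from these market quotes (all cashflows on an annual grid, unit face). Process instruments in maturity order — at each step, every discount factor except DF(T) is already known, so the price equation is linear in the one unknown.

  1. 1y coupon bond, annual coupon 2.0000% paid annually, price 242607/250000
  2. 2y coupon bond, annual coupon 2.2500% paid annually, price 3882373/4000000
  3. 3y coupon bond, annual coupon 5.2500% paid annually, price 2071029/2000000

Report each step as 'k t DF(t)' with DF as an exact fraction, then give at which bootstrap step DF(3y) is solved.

step 1 [1y] bond c/1=1/50: DF=(242607/250000 − 1/50·(0))/(1+1/50) = 4757/5000 ≈ 0.951400
step 2 [2y] bond c/1=9/400: DF=(3882373/4000000 − 9/400·(0.951400))/(1+9/400) = 9283/10000 ≈ 0.928300
step 3 [3y] bond c/1=21/400: DF=(2071029/2000000 − 21/400·(0.951400+0.928300))/(1+21/400) = 8901/10000 ≈ 0.890100

1 1 4757/5000
2 2 9283/10000
3 3 8901/10000
DF(3y) is solved at step 3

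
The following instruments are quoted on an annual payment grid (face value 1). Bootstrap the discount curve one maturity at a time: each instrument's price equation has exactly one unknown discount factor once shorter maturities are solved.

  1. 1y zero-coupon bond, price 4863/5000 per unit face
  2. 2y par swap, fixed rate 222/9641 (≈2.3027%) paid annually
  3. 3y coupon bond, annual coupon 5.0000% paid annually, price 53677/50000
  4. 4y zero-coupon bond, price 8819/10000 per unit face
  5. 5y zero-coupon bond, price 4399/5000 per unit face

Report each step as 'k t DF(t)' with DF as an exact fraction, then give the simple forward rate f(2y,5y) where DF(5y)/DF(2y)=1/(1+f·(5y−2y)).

step 1 [1y] zero: DF = P = 4863/5000 ≈ 0.972600
step 2 [2y] swap r/1=222/9641: DF=(1 − 222/9641·(0.972600))/(1+222/9641) = 2389/2500 ≈ 0.955600
step 3 [3y] bond c/1=1/20: DF=(53677/50000 − 1/20·(0.972600+0.955600))/(1+1/20) = 4653/5000 ≈ 0.930600
step 4 [4y] zero: DF = P = 8819/10000 ≈ 0.881900
step 5 [5y] zero: DF = P = 4399/5000 ≈ 0.879800

1 1 4863/5000
2 2 2389/2500
3 3 4653/5000
4 4 8819/10000
5 5 4399/5000
f(2y,5y) = ((2389/2500)/(4399/5000) − 1)/(3) = 379/13197 ≈ 2.8719%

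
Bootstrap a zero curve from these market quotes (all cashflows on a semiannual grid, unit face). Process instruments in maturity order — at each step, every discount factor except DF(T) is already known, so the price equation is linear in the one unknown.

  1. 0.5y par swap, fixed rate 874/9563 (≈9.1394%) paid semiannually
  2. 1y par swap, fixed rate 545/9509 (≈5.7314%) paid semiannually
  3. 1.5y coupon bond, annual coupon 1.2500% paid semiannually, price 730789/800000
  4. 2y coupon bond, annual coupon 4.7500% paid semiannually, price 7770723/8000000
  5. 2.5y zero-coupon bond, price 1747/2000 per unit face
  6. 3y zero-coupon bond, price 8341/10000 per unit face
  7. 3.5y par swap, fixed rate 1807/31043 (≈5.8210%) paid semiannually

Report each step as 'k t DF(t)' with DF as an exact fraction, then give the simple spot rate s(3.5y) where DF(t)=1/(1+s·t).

step 1 [0.5y] swap r/2=437/9563: DF=(1 − 437/9563·(0))/(1+437/9563) = 9563/10000 ≈ 0.956300
step 2 [1y] swap r/2=545/19018: DF=(1 − 545/19018·(0.956300))/(1+545/19018) = 1891/2000 ≈ 0.945500
step 3 [1.5y] bond c/2=1/160: DF=(730789/800000 − 1/160·(0.956300+0.945500))/(1+1/160) = 112/125 ≈ 0.896000
step 4 [2y] bond c/2=19/800: DF=(7770723/8000000 − 19/800·(0.956300+0.945500+0.896000))/(1+19/800) = 8839/10000 ≈ 0.883900
step 5 [2.5y] zero: DF = P = 1747/2000 ≈ 0.873500
step 6 [3y] zero: DF = P = 8341/10000 ≈ 0.834100
step 7 [3.5y] swap r/2=1807/62086: DF=(1 − 1807/62086·(0.956300+0.945500+0.896000+0.883900+0.873500+0.834100))/(1+1807/62086) = 8193/10000 ≈ 0.819300

1 1/2 9563/10000
2 1 1891/2000
3 3/2 112/125
4 2 8839/10000
5 5/2 1747/2000
6 3 8341/10000
7 7/2 8193/10000
s(3.5y) = (1/(8193/10000) − 1)/(7/2) = 3614/57351 ≈ 6.3015%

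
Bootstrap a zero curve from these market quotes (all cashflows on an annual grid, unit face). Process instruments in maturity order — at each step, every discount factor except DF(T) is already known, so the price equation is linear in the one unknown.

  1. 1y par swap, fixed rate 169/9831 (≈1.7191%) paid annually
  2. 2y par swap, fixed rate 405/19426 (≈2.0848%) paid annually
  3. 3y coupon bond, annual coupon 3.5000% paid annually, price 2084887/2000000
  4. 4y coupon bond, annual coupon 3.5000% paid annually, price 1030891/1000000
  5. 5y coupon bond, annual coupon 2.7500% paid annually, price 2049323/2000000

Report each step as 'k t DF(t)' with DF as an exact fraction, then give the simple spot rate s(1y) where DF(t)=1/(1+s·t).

1 1 9831/10000
2 2 1919/2000
3 3 1883/2000
4 4 1797/2000
5 5 112/125
s(1y) = (1/(9831/10000) − 1)/(1) = 169/9831 ≈ 1.7191%

step 1 [1y] swap r/1=169/9831: DF=(1 − 169/9831·(0))/(1+169/9831) = 9831/10000 ≈ 0.983100
step 2 [2y] swap r/1=405/19426: DF=(1 − 405/19426·(0.983100))/(1+405/19426) = 1919/2000 ≈ 0.959500
step 3 [3y] bond c/1=7/200: DF=(2084887/2000000 − 7/200·(0.983100+0.959500))/(1+7/200) = 1883/2000 ≈ 0.941500
step 4 [4y] bond c/1=7/200: DF=(1030891/1000000 − 7/200·(0.983100+0.959500+0.941500))/(1+7/200) = 1797/2000 ≈ 0.898500
step 5 [5y] bond c/1=11/400: DF=(2049323/2000000 − 11/400·(0.983100+0.959500+0.941500+0.898500))/(1+11/400) = 112/125 ≈ 0.896000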